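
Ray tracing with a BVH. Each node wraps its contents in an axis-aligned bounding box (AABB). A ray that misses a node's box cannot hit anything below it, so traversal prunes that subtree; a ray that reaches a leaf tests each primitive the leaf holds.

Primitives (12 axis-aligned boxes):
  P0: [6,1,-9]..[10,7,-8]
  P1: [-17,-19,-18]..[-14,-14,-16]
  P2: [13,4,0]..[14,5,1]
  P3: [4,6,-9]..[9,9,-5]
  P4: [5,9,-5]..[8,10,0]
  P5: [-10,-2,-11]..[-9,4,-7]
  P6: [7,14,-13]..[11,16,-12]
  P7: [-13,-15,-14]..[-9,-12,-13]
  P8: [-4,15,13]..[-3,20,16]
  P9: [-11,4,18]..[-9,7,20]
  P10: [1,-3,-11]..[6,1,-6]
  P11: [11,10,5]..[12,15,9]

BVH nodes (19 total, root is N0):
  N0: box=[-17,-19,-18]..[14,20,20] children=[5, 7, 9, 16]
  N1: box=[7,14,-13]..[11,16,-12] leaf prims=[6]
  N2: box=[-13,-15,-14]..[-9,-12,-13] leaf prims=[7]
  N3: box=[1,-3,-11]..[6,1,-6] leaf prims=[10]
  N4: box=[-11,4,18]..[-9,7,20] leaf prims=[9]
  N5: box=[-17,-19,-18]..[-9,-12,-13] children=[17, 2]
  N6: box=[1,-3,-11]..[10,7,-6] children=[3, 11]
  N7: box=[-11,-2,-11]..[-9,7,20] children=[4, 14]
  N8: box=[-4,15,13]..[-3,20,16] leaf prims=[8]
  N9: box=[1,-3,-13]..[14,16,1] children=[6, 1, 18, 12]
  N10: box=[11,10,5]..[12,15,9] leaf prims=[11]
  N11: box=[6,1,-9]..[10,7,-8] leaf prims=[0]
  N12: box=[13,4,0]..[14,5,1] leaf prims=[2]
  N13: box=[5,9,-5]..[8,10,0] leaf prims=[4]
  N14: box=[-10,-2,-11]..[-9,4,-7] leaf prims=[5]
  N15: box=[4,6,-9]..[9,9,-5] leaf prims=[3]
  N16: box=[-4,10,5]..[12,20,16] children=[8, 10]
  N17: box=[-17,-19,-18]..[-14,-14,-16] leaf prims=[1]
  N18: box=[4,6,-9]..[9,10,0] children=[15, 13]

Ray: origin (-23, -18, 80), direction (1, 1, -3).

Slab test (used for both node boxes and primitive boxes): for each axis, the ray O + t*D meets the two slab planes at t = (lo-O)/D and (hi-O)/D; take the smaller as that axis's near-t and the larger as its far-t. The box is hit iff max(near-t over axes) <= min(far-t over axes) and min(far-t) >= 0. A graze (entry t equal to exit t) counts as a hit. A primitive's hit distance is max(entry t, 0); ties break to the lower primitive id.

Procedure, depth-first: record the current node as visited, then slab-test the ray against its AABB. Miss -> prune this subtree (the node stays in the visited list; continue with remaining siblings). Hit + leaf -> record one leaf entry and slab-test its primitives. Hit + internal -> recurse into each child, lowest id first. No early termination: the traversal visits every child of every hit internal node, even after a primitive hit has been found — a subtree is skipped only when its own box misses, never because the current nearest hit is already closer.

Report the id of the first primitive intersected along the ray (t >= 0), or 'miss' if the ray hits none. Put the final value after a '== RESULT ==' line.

Trace the traversal:
N0 x:[6,37] y:[-1,38] z:[20,98/3] -> hit [20,98/3], descend [5, 7, 9, 16]
  N5 x:[6,14] y:[-1,6] z:[31,98/3] -> miss, prune
  N7 x:[12,14] y:[16,25] z:[20,91/3] -> miss, prune
  N9 x:[24,37] y:[15,34] z:[79/3,31] -> hit [79/3,31], descend [1, 6, 12, 18]
    N1 x:[30,34] y:[32,34] z:[92/3,31] -> miss, prune
    N6 x:[24,33] y:[15,25] z:[86/3,91/3] -> miss, prune
    N12 x:[36,37] y:[22,23] z:[79/3,80/3] -> miss, prune
    N18 x:[27,32] y:[24,28] z:[80/3,89/3] -> hit [27,28], descend [13, 15]
      N13 x:[28,31] y:[27,28] z:[80/3,85/3] -> hit [28,28] leaf, test {P4@t=28}
      N15 x:[27,32] y:[24,27] z:[85/3,89/3] -> miss, prune
  N16 x:[19,35] y:[28,38] z:[64/3,25] -> miss, prune

order=[0, 5, 7, 9, 1, 6, 12, 18, 13, 15, 16]  |boxes|=11  |leaves|=1  hit=P4

== RESULT ==
4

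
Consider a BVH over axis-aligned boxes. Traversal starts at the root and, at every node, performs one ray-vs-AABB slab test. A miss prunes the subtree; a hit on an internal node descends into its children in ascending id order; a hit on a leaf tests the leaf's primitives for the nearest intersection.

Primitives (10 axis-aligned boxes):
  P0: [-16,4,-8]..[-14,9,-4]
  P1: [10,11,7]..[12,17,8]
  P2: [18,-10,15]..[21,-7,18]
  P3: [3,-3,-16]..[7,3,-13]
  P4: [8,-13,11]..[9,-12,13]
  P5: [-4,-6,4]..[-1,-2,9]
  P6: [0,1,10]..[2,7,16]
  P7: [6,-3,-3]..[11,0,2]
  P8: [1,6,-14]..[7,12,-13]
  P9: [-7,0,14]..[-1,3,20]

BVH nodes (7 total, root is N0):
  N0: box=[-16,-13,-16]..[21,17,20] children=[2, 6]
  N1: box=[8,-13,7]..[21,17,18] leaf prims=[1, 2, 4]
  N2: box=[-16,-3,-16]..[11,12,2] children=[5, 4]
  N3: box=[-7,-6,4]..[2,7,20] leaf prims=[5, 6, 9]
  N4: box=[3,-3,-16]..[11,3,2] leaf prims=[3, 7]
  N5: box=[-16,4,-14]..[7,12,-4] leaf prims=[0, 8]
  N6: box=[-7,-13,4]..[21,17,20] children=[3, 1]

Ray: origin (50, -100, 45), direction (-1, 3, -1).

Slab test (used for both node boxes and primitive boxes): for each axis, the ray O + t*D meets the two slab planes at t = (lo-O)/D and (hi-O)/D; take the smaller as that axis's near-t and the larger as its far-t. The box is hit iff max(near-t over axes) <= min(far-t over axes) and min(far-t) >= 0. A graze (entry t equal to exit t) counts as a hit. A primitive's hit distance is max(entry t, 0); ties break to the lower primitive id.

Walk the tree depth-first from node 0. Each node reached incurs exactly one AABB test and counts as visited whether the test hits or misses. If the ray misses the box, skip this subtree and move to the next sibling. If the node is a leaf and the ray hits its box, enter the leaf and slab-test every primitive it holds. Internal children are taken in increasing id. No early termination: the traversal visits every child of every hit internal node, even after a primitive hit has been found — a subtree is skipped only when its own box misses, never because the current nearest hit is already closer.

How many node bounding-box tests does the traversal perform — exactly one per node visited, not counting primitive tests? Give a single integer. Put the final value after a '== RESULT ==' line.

Walk:
N0 x:[29,66] y:[29,39] z:[25,61] -> hit [29,39], descend [2, 6]
  N2 x:[39,66] y:[97/3,112/3] z:[43,61] -> miss, prune
  N6 x:[29,57] y:[29,39] z:[25,41] -> hit [29,39], descend [1, 3]
    N1 x:[29,42] y:[29,39] z:[27,38] -> hit [29,38] leaf, test {P1@t=38, P2@t=30, P4(miss)}
    N3 x:[48,57] y:[94/3,107/3] z:[25,41] -> miss, prune

Summary -> nodes [0, 2, 6, 1, 3]; box-tests=5; leaf-entries=1; first=P2

== RESULT ==
5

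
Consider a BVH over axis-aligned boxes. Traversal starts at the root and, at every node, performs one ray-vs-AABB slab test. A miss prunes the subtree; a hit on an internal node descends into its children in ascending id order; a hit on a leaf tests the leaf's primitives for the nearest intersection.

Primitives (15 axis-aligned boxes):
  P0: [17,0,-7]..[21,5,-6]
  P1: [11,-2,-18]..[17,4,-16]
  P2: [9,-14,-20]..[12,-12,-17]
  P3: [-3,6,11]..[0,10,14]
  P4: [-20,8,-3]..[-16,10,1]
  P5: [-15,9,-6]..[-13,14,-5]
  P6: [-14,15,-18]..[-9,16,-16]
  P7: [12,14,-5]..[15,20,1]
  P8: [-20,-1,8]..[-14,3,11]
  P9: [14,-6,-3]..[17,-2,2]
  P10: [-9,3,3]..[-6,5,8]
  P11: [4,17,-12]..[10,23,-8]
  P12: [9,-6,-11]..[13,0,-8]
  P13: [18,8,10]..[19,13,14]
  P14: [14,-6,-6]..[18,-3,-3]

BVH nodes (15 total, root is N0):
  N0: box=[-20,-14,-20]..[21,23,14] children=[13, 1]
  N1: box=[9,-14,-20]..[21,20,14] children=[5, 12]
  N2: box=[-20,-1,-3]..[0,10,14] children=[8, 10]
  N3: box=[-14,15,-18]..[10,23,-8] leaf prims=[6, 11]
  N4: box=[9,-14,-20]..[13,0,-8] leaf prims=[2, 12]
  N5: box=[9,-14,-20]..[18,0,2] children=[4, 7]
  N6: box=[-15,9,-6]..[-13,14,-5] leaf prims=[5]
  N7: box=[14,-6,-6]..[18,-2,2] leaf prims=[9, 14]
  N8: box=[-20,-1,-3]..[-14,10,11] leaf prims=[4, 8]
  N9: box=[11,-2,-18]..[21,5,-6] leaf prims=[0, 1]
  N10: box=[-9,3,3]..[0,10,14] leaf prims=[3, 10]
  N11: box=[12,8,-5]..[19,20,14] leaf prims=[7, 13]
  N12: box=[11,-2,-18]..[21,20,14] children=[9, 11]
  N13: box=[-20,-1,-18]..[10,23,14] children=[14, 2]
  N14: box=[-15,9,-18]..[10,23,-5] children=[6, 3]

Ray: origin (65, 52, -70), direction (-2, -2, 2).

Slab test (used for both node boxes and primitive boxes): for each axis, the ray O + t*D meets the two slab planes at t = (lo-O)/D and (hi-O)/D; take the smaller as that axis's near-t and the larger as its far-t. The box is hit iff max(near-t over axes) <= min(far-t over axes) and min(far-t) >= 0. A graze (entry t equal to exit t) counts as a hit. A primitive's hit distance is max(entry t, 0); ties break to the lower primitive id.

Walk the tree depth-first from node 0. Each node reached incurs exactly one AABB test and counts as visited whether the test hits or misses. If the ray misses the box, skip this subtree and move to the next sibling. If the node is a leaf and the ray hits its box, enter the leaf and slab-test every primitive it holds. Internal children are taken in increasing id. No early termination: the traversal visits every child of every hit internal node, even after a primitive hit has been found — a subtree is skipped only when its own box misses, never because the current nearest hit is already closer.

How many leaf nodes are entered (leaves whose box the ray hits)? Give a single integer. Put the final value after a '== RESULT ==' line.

Traverse from the root:
N0 x:[22,85/2] y:[29/2,33] z:[25,42] -> hit [25,33], descend [1, 13]
  N1 x:[22,28] y:[16,33] z:[25,42] -> hit [25,28], descend [5, 12]
    N5 x:[47/2,28] y:[26,33] z:[25,36] -> hit [26,28], descend [4, 7]
      N4 x:[26,28] y:[26,33] z:[25,31] -> hit [26,28] leaf, test {P2(miss), P12(miss)}
      N7 x:[47/2,51/2] y:[27,29] z:[32,36] -> miss, prune
    N12 x:[22,27] y:[16,27] z:[26,42] -> hit [26,27], descend [9, 11]
      N9 x:[22,27] y:[47/2,27] z:[26,32] -> hit [26,27] leaf, test {P0(miss), P1@t=26}
      N11 x:[23,53/2] y:[16,22] z:[65/2,42] -> miss, prune
  N13 x:[55/2,85/2] y:[29/2,53/2] z:[26,42] -> miss, prune

Visited [0, 1, 5, 4, 7, 12, 9, 11, 13]. Tests: 9 box, 2 leaf. Nearest: P1.

== RESULT ==
2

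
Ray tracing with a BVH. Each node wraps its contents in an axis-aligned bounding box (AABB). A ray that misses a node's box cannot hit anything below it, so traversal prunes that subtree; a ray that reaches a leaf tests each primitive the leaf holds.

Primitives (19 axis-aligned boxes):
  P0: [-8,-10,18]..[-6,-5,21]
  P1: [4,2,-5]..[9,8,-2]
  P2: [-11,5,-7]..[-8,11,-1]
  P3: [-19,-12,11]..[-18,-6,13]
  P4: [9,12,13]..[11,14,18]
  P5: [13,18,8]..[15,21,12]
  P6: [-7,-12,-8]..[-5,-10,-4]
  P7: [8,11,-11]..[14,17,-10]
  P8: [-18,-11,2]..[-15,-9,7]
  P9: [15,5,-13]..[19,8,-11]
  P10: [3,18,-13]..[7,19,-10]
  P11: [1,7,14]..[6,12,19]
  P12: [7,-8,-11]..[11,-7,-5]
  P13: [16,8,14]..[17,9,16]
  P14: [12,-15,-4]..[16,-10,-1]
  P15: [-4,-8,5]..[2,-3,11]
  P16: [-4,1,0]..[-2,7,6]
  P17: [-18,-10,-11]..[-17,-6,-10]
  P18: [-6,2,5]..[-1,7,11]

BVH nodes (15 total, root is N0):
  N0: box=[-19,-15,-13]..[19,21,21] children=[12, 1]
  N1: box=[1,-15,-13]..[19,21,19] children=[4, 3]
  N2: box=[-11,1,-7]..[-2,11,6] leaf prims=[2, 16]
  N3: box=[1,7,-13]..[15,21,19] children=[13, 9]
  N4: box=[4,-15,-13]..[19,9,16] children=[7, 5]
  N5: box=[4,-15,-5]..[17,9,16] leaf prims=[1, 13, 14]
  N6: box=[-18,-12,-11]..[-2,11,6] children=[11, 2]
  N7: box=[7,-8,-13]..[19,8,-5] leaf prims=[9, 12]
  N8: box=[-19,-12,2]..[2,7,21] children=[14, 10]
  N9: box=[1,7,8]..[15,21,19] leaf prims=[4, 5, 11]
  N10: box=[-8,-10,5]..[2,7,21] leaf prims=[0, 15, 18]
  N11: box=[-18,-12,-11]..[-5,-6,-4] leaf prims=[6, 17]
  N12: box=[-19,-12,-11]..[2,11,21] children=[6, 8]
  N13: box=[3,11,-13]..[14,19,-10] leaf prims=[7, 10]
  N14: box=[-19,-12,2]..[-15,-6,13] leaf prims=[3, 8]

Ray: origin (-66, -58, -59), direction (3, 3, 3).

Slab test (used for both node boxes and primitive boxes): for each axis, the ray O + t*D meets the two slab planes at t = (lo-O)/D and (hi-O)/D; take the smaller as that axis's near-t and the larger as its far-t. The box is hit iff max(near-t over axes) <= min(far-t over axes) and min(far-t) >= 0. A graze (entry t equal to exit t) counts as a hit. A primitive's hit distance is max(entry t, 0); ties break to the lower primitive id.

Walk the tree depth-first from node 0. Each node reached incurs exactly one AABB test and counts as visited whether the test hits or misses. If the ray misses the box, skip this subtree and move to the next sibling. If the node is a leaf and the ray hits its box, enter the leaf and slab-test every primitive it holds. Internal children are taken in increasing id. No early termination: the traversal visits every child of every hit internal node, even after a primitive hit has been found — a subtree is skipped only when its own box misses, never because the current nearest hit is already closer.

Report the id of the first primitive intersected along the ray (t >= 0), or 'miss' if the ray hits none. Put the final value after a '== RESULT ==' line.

Traverse from the root:
N0 x:[47/3,85/3] y:[43/3,79/3] z:[46/3,80/3] -> hit [47/3,79/3], descend [1, 12]
  N1 x:[67/3,85/3] y:[43/3,79/3] z:[46/3,26] -> hit [67/3,26], descend [3, 4]
    N3 x:[67/3,27] y:[65/3,79/3] z:[46/3,26] -> hit [67/3,26], descend [9, 13]
      N9 x:[67/3,27] y:[65/3,79/3] z:[67/3,26] -> hit [67/3,26] leaf, test {P4(miss), P5(miss), P11(miss)}
      N13 x:[23,80/3] y:[23,77/3] z:[46/3,49/3] -> miss, prune
    N4 x:[70/3,85/3] y:[43/3,67/3] z:[46/3,25] -> miss, prune
  N12 x:[47/3,68/3] y:[46/3,23] z:[16,80/3] -> hit [16,68/3], descend [6, 8]
    N6 x:[16,64/3] y:[46/3,23] z:[16,65/3] -> hit [16,64/3], descend [2, 11]
      N2 x:[55/3,64/3] y:[59/3,23] z:[52/3,65/3] -> hit [59/3,64/3] leaf, test {P2(miss), P16@t=62/3}
      N11 x:[16,61/3] y:[46/3,52/3] z:[16,55/3] -> hit [16,52/3] leaf, test {P6(miss), P17@t=16}
    N8 x:[47/3,68/3] y:[46/3,65/3] z:[61/3,80/3] -> hit [61/3,65/3], descend [10, 14]
      N10 x:[58/3,68/3] y:[16,65/3] z:[64/3,80/3] -> hit [64/3,65/3] leaf, test {P0(miss), P15(miss), P18@t=64/3}
      N14 x:[47/3,17] y:[46/3,52/3] z:[61/3,24] -> miss, prune

order=[0, 1, 3, 9, 13, 4, 12, 6, 2, 11, 8, 10, 14]  |boxes|=13  |leaves|=4  hit=P17

== RESULT ==
17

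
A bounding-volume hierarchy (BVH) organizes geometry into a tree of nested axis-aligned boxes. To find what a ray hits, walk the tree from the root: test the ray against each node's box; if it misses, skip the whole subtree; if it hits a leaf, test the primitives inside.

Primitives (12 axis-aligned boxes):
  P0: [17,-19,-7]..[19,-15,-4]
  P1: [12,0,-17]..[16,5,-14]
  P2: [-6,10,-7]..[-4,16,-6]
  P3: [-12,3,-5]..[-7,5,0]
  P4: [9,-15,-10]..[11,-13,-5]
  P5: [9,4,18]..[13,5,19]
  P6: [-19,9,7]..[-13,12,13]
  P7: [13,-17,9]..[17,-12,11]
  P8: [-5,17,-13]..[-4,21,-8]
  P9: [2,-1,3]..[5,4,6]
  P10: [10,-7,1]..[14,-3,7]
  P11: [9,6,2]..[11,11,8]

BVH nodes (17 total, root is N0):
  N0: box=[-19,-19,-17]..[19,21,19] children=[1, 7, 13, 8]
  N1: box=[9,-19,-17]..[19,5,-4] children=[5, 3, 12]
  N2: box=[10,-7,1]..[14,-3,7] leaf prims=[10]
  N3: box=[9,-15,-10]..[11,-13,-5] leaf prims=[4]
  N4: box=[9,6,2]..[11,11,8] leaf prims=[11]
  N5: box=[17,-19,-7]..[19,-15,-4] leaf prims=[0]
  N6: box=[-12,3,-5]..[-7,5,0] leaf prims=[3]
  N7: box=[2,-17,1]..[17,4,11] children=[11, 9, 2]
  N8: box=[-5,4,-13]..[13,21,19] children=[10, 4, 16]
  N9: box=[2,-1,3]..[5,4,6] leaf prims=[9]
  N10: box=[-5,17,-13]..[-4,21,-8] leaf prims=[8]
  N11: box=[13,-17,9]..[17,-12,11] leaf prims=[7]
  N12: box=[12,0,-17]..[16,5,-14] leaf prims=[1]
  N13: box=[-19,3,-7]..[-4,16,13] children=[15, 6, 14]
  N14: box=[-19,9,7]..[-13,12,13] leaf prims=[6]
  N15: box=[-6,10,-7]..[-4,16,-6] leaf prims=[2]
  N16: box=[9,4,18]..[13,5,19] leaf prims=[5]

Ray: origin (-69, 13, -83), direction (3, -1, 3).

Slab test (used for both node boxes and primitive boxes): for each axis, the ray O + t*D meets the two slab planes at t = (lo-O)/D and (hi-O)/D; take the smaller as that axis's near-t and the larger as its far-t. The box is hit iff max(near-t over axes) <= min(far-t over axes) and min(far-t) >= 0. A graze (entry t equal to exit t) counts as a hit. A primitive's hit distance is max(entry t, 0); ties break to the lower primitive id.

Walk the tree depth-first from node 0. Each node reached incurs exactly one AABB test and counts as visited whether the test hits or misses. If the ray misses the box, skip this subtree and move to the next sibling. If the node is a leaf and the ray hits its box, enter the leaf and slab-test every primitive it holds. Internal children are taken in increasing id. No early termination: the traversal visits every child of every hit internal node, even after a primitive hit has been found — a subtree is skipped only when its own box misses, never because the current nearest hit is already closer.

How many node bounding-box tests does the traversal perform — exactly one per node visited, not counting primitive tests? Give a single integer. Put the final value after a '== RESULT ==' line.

Trace the traversal:
N0 x:[50/3,88/3] y:[-8,32] z:[22,34] -> hit [22,88/3], descend [1, 7, 8, 13]
  N1 x:[26,88/3] y:[8,32] z:[22,79/3] -> hit [26,79/3], descend [3, 5, 12]
    N3 x:[26,80/3] y:[26,28] z:[73/3,26] -> hit [26,26] leaf, test {P4@t=26}
    N5 x:[86/3,88/3] y:[28,32] z:[76/3,79/3] -> miss, prune
    N12 x:[27,85/3] y:[8,13] z:[22,23] -> miss, prune
  N7 x:[71/3,86/3] y:[9,30] z:[28,94/3] -> hit [28,86/3], descend [2, 9, 11]
    N2 x:[79/3,83/3] y:[16,20] z:[28,30] -> miss, prune
    N9 x:[71/3,74/3] y:[9,14] z:[86/3,89/3] -> miss, prune
    N11 x:[82/3,86/3] y:[25,30] z:[92/3,94/3] -> miss, prune
  N8 x:[64/3,82/3] y:[-8,9] z:[70/3,34] -> miss, prune
  N13 x:[50/3,65/3] y:[-3,10] z:[76/3,32] -> miss, prune

order=[0, 1, 3, 5, 12, 7, 2, 9, 11, 8, 13]  |boxes|=11  |leaves|=1  hit=P4

== RESULT ==
11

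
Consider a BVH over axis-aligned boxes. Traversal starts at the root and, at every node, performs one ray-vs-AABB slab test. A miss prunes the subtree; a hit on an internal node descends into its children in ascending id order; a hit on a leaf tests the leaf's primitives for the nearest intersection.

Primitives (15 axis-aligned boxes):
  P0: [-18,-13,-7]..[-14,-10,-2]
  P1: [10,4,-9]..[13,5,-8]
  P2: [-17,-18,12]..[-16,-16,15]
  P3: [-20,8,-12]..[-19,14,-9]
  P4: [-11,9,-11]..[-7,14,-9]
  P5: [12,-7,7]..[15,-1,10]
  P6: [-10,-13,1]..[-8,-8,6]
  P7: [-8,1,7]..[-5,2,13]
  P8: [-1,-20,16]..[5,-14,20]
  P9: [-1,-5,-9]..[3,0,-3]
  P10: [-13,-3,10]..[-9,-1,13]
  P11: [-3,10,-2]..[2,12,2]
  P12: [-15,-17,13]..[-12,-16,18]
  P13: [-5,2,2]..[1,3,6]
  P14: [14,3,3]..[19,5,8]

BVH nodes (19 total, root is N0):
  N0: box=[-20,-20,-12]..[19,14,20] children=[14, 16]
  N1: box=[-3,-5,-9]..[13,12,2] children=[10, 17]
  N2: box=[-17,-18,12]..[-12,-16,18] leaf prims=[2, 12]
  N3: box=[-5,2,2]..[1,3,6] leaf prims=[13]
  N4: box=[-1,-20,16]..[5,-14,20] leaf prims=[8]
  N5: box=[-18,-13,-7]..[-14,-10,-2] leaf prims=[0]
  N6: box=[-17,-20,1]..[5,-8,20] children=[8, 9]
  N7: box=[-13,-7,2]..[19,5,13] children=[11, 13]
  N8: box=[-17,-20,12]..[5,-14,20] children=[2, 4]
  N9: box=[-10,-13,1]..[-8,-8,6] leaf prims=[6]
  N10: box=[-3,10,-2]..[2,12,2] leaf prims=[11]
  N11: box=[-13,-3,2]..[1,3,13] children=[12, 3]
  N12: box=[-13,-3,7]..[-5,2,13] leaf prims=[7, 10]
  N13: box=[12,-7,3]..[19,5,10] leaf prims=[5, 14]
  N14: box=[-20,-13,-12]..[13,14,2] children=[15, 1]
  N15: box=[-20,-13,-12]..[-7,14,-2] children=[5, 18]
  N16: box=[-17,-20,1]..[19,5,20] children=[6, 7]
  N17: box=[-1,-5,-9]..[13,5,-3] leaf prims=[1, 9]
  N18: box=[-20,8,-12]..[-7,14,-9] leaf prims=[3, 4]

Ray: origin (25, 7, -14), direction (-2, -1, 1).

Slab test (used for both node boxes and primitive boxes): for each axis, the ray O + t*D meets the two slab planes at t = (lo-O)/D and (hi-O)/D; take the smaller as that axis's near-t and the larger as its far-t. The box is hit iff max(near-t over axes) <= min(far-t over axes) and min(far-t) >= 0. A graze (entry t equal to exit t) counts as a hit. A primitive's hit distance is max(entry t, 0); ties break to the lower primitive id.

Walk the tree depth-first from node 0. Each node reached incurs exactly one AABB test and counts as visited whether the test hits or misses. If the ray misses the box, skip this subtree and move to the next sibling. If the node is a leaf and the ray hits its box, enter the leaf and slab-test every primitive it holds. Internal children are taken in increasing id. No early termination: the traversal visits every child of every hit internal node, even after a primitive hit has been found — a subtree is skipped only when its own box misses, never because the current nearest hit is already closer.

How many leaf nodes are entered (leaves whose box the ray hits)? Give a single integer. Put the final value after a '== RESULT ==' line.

Walk:
N0 x:[3,45/2] y:[-7,27] z:[2,34] -> hit [3,45/2], descend [14, 16]
  N14 x:[6,45/2] y:[-7,20] z:[2,16] -> hit [6,16], descend [1, 15]
    N1 x:[6,14] y:[-5,12] z:[5,16] -> hit [6,12], descend [10, 17]
      N10 x:[23/2,14] y:[-5,-3] z:[12,16] -> miss, prune
      N17 x:[6,13] y:[2,12] z:[5,11] -> hit [6,11] leaf, test {P1(miss), P9@t=11}
    N15 x:[16,45/2] y:[-7,20] z:[2,12] -> miss, prune
  N16 x:[3,21] y:[2,27] z:[15,34] -> hit [15,21], descend [6, 7]
    N6 x:[10,21] y:[15,27] z:[15,34] -> hit [15,21], descend [8, 9]
      N8 x:[10,21] y:[21,27] z:[26,34] -> miss, prune
      N9 x:[33/2,35/2] y:[15,20] z:[15,20] -> hit [33/2,35/2] leaf, test {P6@t=33/2}
    N7 x:[3,19] y:[2,14] z:[16,27] -> miss, prune

11 AABB tests over nodes [0, 14, 1, 10, 17, 15, 16, 6, 8, 9, 7]; 2 leaves entered; closest P9.

== RESULT ==
2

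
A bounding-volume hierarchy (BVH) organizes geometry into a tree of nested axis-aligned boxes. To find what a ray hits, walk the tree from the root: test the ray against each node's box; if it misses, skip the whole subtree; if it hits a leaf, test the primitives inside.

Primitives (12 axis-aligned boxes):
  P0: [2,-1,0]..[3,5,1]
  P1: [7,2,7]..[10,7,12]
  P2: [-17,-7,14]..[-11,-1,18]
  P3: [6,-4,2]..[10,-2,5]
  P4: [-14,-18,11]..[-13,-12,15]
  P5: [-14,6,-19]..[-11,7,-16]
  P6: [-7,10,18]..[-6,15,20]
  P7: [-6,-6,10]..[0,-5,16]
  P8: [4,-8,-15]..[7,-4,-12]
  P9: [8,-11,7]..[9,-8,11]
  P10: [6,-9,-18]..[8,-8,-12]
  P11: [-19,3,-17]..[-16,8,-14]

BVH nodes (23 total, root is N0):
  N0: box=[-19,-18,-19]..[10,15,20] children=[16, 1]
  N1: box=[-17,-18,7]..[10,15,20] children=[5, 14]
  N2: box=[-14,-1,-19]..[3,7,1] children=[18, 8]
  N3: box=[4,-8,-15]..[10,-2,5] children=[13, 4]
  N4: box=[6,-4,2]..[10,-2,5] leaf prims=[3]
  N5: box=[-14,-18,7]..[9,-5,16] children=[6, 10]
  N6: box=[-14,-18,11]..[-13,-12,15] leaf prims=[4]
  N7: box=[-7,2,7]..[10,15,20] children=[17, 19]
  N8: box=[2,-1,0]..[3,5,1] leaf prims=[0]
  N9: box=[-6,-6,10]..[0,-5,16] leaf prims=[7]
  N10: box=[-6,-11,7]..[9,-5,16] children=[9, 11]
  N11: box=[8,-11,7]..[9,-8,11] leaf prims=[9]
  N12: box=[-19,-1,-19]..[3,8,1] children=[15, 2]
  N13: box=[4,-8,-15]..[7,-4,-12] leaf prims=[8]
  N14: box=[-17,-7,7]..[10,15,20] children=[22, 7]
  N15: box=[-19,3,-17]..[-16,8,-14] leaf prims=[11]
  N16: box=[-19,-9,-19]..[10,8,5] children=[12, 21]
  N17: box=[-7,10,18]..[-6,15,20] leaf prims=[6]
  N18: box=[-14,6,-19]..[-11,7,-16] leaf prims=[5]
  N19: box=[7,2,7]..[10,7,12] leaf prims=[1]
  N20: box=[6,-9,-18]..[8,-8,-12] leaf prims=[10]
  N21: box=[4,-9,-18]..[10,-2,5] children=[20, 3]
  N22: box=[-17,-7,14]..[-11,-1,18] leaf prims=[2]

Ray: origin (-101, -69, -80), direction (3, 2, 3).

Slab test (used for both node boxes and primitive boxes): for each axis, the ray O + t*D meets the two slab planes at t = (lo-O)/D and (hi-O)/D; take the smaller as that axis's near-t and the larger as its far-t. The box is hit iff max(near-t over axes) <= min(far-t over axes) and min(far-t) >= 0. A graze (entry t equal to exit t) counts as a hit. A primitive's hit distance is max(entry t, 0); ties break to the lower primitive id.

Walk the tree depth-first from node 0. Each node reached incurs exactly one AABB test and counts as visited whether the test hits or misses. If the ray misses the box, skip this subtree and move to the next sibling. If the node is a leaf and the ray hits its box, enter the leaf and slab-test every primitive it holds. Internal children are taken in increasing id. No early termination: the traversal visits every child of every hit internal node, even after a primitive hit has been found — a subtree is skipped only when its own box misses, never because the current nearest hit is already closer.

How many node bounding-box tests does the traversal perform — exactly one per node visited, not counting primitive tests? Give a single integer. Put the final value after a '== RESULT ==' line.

Traverse from the root:
N0 x:[82/3,37] y:[51/2,42] z:[61/3,100/3] -> hit [82/3,100/3], descend [1, 16]
  N1 x:[28,37] y:[51/2,42] z:[29,100/3] -> hit [29,100/3], descend [5, 14]
    N5 x:[29,110/3] y:[51/2,32] z:[29,32] -> hit [29,32], descend [6, 10]
      N6 x:[29,88/3] y:[51/2,57/2] z:[91/3,95/3] -> miss, prune
      N10 x:[95/3,110/3] y:[29,32] z:[29,32] -> hit [95/3,32], descend [9, 11]
        N9 x:[95/3,101/3] y:[63/2,32] z:[30,32] -> hit [95/3,32] leaf, test {P7@t=95/3}
        N11 x:[109/3,110/3] y:[29,61/2] z:[29,91/3] -> miss, prune
    N14 x:[28,37] y:[31,42] z:[29,100/3] -> hit [31,100/3], descend [7, 22]
      N7 x:[94/3,37] y:[71/2,42] z:[29,100/3] -> miss, prune
      N22 x:[28,30] y:[31,34] z:[94/3,98/3] -> miss, prune
  N16 x:[82/3,37] y:[30,77/2] z:[61/3,85/3] -> miss, prune

Visited [0, 1, 5, 6, 10, 9, 11, 14, 7, 22, 16]. Tests: 11 box, 1 leaf. Nearest: P7.

== RESULT ==
11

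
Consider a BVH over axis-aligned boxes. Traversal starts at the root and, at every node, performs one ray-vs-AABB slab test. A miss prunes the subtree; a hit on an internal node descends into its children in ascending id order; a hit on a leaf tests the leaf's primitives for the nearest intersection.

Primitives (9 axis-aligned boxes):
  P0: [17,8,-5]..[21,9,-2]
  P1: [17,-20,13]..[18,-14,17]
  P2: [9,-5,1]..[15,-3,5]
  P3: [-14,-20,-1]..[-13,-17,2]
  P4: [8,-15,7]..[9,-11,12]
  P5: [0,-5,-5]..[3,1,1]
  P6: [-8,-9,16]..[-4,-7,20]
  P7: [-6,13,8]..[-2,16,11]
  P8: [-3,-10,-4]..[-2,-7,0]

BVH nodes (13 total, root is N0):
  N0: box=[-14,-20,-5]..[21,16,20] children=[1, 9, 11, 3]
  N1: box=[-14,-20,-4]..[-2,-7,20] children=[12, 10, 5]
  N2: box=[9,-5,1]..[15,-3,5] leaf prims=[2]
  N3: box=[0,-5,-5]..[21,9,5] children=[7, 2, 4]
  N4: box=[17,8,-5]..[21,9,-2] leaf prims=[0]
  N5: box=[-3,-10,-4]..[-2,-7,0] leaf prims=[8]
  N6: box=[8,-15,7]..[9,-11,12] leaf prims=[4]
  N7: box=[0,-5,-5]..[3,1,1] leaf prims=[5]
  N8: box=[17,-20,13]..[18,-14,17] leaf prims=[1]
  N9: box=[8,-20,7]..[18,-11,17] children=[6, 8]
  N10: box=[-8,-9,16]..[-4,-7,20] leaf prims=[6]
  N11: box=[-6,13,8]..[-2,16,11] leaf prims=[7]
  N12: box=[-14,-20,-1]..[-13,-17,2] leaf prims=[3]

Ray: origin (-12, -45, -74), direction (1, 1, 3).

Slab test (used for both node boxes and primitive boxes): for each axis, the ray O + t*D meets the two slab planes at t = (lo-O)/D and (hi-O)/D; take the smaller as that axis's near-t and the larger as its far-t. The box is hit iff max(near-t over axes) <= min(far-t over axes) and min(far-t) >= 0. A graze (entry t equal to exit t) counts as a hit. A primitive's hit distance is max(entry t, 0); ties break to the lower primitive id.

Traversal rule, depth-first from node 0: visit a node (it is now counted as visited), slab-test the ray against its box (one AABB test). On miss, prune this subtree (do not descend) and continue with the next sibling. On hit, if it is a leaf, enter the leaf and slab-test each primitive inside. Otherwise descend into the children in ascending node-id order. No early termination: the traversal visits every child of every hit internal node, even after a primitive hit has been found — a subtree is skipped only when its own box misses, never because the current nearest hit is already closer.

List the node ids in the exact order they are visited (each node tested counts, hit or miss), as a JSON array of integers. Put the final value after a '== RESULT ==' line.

Trace the traversal:
N0 x:[-2,33] y:[25,61] z:[23,94/3] -> hit [25,94/3], descend [1, 3, 9, 11]
  N1 x:[-2,10] y:[25,38] z:[70/3,94/3] -> miss, prune
  N3 x:[12,33] y:[40,54] z:[23,79/3] -> miss, prune
  N9 x:[20,30] y:[25,34] z:[27,91/3] -> hit [27,30], descend [6, 8]
    N6 x:[20,21] y:[30,34] z:[27,86/3] -> miss, prune
    N8 x:[29,30] y:[25,31] z:[29,91/3] -> hit [29,30] leaf, test {P1@t=29}
  N11 x:[6,10] y:[58,61] z:[82/3,85/3] -> miss, prune

Visited [0, 1, 3, 9, 6, 8, 11]. Tests: 7 box, 1 leaf. Nearest: P1.

== RESULT ==
[0, 1, 3, 9, 6, 8, 11]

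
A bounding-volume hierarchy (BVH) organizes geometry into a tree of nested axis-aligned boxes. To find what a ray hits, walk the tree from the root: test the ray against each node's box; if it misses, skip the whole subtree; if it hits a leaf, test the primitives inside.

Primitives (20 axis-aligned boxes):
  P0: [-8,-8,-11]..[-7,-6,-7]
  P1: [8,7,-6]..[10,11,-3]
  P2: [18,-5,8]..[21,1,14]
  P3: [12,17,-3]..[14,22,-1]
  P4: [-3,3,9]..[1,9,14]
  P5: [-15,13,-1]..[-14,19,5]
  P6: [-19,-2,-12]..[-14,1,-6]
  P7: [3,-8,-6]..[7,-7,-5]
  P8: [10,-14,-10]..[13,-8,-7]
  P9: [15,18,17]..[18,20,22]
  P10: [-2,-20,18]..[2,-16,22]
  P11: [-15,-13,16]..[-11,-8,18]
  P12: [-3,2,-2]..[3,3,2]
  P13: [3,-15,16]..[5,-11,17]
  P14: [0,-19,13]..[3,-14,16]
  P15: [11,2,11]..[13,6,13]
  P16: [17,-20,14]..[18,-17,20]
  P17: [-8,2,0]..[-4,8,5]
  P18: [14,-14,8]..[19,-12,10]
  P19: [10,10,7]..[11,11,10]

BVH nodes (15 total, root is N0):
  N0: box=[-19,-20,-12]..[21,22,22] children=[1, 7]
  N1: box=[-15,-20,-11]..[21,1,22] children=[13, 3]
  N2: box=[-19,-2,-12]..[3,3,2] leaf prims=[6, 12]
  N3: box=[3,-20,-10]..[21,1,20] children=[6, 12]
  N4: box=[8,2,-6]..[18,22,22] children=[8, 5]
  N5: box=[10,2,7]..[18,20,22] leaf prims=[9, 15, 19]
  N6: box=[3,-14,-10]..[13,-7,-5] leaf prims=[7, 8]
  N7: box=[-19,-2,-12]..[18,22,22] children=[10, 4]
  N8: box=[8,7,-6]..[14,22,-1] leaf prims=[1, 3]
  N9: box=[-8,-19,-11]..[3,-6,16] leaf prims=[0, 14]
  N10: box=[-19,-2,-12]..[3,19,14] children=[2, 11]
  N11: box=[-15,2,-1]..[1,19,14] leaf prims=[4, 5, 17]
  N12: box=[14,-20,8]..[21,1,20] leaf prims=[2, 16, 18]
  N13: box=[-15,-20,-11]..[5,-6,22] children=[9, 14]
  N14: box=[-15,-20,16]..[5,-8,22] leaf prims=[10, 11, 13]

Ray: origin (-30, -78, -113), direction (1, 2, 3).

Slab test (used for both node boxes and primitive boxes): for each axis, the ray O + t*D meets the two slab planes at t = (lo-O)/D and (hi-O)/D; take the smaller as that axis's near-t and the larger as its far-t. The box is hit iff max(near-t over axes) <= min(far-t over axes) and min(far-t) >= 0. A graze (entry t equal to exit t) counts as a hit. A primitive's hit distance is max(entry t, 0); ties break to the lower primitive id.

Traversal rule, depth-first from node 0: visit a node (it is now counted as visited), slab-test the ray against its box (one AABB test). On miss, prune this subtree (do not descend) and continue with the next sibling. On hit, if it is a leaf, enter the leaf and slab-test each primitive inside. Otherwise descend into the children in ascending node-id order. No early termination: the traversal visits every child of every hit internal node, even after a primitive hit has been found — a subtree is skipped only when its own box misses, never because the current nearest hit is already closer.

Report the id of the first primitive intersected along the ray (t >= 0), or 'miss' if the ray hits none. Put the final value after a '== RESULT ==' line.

Traverse from the root:
N0 x:[11,51] y:[29,50] z:[101/3,45] -> hit [101/3,45], descend [1, 7]
  N1 x:[15,51] y:[29,79/2] z:[34,45] -> hit [34,79/2], descend [3, 13]
    N3 x:[33,51] y:[29,79/2] z:[103/3,133/3] -> hit [103/3,79/2], descend [6, 12]
      N6 x:[33,43] y:[32,71/2] z:[103/3,36] -> hit [103/3,71/2] leaf, test {P7(miss), P8(miss)}
      N12 x:[44,51] y:[29,79/2] z:[121/3,133/3] -> miss, prune
    N13 x:[15,35] y:[29,36] z:[34,45] -> hit [34,35], descend [9, 14]
      N9 x:[22,33] y:[59/2,36] z:[34,43] -> miss, prune
      N14 x:[15,35] y:[29,35] z:[43,45] -> miss, prune
  N7 x:[11,48] y:[38,50] z:[101/3,45] -> hit [38,45], descend [4, 10]
    N4 x:[38,48] y:[40,50] z:[107/3,45] -> hit [40,45], descend [5, 8]
      N5 x:[40,48] y:[40,49] z:[40,45] -> hit [40,45] leaf, test {P9(miss), P15@t=124/3, P19(miss)}
      N8 x:[38,44] y:[85/2,50] z:[107/3,112/3] -> miss, prune
    N10 x:[11,33] y:[38,97/2] z:[101/3,127/3] -> miss, prune

Summary -> nodes [0, 1, 3, 6, 12, 13, 9, 14, 7, 4, 5, 8, 10]; box-tests=13; leaf-entries=2; first=P15

== RESULT ==
15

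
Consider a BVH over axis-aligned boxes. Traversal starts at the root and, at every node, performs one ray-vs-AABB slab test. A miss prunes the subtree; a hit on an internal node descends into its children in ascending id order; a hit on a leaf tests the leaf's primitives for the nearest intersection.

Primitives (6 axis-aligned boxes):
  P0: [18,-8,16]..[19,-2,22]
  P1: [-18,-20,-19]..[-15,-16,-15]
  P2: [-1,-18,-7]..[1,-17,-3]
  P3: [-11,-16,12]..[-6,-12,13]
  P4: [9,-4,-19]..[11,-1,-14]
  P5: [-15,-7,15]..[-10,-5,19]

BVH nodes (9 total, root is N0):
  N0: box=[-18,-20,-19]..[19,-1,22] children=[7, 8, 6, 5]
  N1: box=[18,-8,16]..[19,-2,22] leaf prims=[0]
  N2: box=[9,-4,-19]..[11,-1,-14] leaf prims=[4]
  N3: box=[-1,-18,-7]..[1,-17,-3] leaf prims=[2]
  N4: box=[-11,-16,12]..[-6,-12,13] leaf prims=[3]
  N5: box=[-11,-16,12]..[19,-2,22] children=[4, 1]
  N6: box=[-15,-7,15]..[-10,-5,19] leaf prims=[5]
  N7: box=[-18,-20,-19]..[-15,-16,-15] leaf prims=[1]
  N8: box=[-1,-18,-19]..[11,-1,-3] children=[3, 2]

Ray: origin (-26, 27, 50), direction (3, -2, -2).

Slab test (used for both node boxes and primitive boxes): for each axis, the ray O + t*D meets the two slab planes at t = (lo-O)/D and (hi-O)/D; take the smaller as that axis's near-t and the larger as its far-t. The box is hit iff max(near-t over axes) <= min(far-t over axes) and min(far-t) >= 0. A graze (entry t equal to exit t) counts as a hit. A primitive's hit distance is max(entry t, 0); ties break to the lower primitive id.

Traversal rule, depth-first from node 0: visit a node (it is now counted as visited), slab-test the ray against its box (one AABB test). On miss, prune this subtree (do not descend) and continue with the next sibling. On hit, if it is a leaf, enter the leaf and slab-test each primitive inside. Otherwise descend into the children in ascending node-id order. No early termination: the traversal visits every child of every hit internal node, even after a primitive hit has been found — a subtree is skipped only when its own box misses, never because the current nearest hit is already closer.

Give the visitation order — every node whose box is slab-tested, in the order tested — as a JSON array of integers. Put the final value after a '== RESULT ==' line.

Traverse from the root:
N0 x:[8/3,15] y:[14,47/2] z:[14,69/2] -> hit [14,15], descend [5, 6, 7, 8]
  N5 x:[5,15] y:[29/2,43/2] z:[14,19] -> hit [29/2,15], descend [1, 4]
    N1 x:[44/3,15] y:[29/2,35/2] z:[14,17] -> hit [44/3,15] leaf, test {P0@t=44/3}
    N4 x:[5,20/3] y:[39/2,43/2] z:[37/2,19] -> miss, prune
  N6 x:[11/3,16/3] y:[16,17] z:[31/2,35/2] -> miss, prune
  N7 x:[8/3,11/3] y:[43/2,47/2] z:[65/2,69/2] -> miss, prune
  N8 x:[25/3,37/3] y:[14,45/2] z:[53/2,69/2] -> miss, prune

7 AABB tests over nodes [0, 5, 1, 4, 6, 7, 8]; 1 leaf entered; closest P0.

== RESULT ==
[0, 5, 1, 4, 6, 7, 8]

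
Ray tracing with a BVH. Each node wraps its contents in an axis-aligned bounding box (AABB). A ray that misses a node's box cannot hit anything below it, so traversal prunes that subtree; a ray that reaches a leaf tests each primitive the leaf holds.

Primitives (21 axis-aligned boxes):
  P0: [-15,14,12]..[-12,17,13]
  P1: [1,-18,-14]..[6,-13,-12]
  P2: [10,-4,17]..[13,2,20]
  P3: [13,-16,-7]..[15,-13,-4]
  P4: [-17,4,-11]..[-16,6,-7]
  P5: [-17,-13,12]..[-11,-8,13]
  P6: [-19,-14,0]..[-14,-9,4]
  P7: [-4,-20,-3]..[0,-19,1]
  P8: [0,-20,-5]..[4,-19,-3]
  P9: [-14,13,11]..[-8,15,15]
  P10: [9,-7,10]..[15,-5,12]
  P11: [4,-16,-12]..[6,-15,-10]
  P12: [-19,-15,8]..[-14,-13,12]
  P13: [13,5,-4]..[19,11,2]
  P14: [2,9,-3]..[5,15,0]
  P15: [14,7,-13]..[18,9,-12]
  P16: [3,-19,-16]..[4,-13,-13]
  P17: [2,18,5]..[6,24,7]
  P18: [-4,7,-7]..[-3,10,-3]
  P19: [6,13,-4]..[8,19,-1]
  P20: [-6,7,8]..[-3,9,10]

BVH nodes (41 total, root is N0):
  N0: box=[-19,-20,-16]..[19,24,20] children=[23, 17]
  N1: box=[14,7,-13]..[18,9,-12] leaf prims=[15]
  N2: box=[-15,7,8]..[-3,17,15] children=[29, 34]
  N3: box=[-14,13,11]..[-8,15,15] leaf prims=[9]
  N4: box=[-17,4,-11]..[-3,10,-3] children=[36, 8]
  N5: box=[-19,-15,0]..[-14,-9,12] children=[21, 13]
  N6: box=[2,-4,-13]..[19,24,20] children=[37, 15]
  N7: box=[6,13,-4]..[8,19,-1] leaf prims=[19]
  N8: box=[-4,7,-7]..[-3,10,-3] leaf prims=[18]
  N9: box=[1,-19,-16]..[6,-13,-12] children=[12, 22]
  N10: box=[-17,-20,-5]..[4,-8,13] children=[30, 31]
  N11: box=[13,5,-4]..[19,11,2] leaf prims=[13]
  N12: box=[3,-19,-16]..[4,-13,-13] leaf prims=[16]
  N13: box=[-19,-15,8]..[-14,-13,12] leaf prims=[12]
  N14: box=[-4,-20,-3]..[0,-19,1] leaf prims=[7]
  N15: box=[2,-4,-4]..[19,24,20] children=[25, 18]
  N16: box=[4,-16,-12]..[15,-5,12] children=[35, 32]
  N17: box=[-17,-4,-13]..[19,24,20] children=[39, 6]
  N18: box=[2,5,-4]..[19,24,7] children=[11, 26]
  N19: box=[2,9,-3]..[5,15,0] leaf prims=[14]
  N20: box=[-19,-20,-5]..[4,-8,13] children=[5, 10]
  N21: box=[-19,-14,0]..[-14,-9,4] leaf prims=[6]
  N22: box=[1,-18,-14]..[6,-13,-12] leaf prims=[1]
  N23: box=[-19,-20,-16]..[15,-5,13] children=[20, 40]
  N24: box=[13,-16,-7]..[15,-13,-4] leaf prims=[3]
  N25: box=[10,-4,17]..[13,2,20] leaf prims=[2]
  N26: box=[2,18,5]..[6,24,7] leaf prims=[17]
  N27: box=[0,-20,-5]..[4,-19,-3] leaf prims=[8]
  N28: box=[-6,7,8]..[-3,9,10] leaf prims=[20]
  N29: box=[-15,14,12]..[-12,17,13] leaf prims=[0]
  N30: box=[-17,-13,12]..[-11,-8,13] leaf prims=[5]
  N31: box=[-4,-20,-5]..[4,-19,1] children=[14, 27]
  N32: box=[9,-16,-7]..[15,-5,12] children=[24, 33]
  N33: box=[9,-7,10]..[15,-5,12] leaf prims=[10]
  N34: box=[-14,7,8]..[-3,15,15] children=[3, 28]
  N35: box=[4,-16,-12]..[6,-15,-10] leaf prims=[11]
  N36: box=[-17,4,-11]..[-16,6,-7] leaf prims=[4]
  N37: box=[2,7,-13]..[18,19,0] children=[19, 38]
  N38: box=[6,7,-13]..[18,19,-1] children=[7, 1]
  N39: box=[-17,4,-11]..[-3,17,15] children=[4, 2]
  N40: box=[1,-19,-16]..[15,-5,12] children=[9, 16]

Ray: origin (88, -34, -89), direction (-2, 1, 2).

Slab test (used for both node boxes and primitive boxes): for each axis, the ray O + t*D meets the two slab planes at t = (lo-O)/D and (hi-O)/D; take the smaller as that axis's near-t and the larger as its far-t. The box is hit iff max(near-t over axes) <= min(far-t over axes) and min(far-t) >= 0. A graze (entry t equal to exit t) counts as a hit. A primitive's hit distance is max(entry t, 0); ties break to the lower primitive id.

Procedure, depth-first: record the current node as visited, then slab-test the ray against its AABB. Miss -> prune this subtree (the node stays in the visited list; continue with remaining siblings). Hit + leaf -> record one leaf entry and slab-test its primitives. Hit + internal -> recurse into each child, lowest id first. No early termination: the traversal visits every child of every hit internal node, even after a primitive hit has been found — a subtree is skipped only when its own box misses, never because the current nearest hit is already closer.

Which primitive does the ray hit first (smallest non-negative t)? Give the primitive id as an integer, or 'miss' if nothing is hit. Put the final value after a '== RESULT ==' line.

Traverse from the root:
N0 x:[69/2,107/2] y:[14,58] z:[73/2,109/2] -> hit [73/2,107/2], descend [17, 23]
  N17 x:[69/2,105/2] y:[30,58] z:[38,109/2] -> hit [38,105/2], descend [6, 39]
    N6 x:[69/2,43] y:[30,58] z:[38,109/2] -> hit [38,43], descend [15, 37]
      N15 x:[69/2,43] y:[30,58] z:[85/2,109/2] -> hit [85/2,43], descend [18, 25]
        N18 x:[69/2,43] y:[39,58] z:[85/2,48] -> hit [85/2,43], descend [11, 26]
          N11 x:[69/2,75/2] y:[39,45] z:[85/2,91/2] -> miss, prune
          N26 x:[41,43] y:[52,58] z:[47,48] -> miss, prune
        N25 x:[75/2,39] y:[30,36] z:[53,109/2] -> miss, prune
      N37 x:[35,43] y:[41,53] z:[38,89/2] -> hit [41,43], descend [19, 38]
        N19 x:[83/2,43] y:[43,49] z:[43,89/2] -> hit [43,43] leaf, test {P14@t=43}
        N38 x:[35,41] y:[41,53] z:[38,44] -> hit [41,41], descend [1, 7]
          N1 x:[35,37] y:[41,43] z:[38,77/2] -> miss, prune
          N7 x:[40,41] y:[47,53] z:[85/2,44] -> miss, prune
    N39 x:[91/2,105/2] y:[38,51] z:[39,52] -> hit [91/2,51], descend [2, 4]
      N2 x:[91/2,103/2] y:[41,51] z:[97/2,52] -> hit [97/2,51], descend [29, 34]
        N29 x:[50,103/2] y:[48,51] z:[101/2,51] -> hit [101/2,51] leaf, test {P0@t=101/2}
        N34 x:[91/2,51] y:[41,49] z:[97/2,52] -> hit [97/2,49], descend [3, 28]
          N3 x:[48,51] y:[47,49] z:[50,52] -> miss, prune
          N28 x:[91/2,47] y:[41,43] z:[97/2,99/2] -> miss, prune
      N4 x:[91/2,105/2] y:[38,44] z:[39,43] -> miss, prune
  N23 x:[73/2,107/2] y:[14,29] z:[73/2,51] -> miss, prune

Summary -> nodes [0, 17, 6, 15, 18, 11, 26, 25, 37, 19, 38, 1, 7, 39, 2, 29, 34, 3, 28, 4, 23]; box-tests=21; leaf-entries=2; first=P14

== RESULT ==
14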